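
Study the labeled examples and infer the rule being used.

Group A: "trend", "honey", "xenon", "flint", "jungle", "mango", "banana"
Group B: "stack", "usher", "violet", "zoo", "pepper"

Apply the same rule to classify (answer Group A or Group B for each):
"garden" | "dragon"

Group A, Group A

Every 'Group A' example satisfies: contains 'n'. None of the 'Group B' examples do.
"garden" → has 'n' → Group A. "dragon" → has 'n' → Group A.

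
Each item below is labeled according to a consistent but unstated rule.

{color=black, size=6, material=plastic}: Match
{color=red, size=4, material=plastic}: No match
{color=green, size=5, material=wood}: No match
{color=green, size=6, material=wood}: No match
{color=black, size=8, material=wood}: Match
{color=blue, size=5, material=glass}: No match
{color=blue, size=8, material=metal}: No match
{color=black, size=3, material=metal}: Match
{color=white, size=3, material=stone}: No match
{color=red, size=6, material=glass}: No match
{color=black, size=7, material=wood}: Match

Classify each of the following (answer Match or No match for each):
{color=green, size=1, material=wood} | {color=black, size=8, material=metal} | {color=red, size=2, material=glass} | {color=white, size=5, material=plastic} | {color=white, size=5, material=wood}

No match, Match, No match, No match, No match

Checking candidate rules against both groups, what survives is: color is black.
No match: {color=green, size=1, material=wood}, since color is green. Match: {color=black, size=8, material=metal}, since color is black. No match: {color=red, size=2, material=glass}, since color is red. No match: {color=white, size=5, material=plastic}, since color is white. No match: {color=white, size=5, material=wood}, since color is white.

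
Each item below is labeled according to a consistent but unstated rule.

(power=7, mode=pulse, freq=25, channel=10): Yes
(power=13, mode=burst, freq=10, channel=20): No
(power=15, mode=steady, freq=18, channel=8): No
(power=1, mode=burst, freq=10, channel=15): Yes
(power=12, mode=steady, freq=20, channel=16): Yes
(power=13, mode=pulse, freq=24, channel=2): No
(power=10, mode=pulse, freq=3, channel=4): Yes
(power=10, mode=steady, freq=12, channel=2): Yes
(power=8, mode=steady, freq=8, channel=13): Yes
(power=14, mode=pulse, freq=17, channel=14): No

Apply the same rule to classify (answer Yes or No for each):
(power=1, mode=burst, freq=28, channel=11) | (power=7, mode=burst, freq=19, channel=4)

Yes, Yes

Every 'Yes' example satisfies: power ≤ 12. None of the 'No' examples do.
(power=1, mode=burst, freq=28, channel=11): Yes (power = 1).
(power=7, mode=burst, freq=19, channel=4): Yes (power = 7).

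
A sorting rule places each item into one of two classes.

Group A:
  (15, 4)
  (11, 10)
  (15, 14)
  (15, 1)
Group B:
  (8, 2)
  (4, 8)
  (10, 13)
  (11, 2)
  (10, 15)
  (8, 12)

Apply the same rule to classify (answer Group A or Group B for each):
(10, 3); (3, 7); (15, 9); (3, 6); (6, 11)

The classifier is using: sum ≥ 16 AND first is odd.
(10, 3): 10+3 = 13, first 10, fails this test → Group B. (3, 7): 3+7 = 10, first 3, fails this test → Group B. (15, 9): 15+9 = 24, first 15, checks out → Group A. (3, 6): 3+6 = 9, first 3, fails this test → Group B. (6, 11): 6+11 = 17, first 6, fails this test → Group B.

Group B, Group B, Group A, Group B, Group B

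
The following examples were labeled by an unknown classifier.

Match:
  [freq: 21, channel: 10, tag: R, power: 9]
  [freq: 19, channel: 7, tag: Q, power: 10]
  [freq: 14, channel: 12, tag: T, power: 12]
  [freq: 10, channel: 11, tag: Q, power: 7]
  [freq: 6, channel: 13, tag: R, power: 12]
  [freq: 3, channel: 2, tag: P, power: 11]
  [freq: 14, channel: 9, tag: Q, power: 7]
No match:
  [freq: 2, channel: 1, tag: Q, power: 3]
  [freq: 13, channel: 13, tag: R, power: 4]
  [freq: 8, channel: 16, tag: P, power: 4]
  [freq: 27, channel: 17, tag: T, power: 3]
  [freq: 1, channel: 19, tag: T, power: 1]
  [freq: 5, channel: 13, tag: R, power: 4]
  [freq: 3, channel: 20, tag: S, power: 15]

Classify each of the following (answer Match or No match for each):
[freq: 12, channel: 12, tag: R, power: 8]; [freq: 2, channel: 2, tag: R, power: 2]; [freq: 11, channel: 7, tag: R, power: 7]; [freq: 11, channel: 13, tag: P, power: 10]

The common property of the 'Match' items is: power ≥ 7 AND power ≤ 12. No 'No match' item has it.
[freq: 12, channel: 12, tag: R, power: 8]: power = 8 — meets the rule, so Match.
[freq: 2, channel: 2, tag: R, power: 2]: power = 2 — doesn't match, so No match.
[freq: 11, channel: 7, tag: R, power: 7]: power = 7 — meets the rule, so Match.
[freq: 11, channel: 13, tag: P, power: 10]: power = 10 — meets the rule, so Match.

Match, No match, Match, Match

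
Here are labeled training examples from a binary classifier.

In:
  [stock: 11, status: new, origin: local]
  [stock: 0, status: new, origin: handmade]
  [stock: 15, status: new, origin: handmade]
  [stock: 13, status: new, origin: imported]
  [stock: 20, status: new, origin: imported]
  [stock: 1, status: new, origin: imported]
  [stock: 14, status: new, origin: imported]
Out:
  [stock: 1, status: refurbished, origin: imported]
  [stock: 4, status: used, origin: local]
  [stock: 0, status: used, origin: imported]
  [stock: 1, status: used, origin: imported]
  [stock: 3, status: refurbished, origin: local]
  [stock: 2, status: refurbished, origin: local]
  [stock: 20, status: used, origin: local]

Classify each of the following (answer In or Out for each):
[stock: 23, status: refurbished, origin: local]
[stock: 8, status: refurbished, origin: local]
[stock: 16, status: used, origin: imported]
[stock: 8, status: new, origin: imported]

Every 'In' example satisfies: status is new. None of the 'Out' examples do.
[stock: 23, status: refurbished, origin: local]: Out (status is refurbished).
[stock: 8, status: refurbished, origin: local]: Out (status is refurbished).
[stock: 16, status: used, origin: imported]: Out (status is used).
[stock: 8, status: new, origin: imported]: In (status is new).

Out, Out, Out, In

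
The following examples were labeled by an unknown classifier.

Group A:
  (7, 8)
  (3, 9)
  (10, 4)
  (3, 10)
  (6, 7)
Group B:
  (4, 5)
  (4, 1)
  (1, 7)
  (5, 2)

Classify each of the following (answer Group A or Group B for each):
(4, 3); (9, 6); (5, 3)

'Group A' ⟺ sum ≥ 12.
(4, 3): 4+3 = 7 — fails this test, so Group B. (9, 6): 9+6 = 15 — fits, so Group A. (5, 3): 5+3 = 8 — fails this test, so Group B.

Group B, Group A, Group B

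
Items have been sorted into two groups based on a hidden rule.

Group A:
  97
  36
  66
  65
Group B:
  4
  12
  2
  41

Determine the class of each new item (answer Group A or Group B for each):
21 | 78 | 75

Group B, Group A, Group A

The simplest hypothesis consistent with all the labels is: digit sum ≥ 6.
Group B: 21, since digit sum 2+1 = 3.
Group A: 78, since digit sum 7+8 = 15.
Group A: 75, since digit sum 7+5 = 12.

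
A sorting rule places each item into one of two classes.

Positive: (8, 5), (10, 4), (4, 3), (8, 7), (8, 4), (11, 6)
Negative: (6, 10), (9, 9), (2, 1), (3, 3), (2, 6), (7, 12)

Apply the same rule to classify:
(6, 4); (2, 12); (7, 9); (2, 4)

The rule appears to be: first > second AND sum ≥ 6.
(6, 4) — 6 > 4, 6+4 = 10, hence Positive.
(2, 12) — 2 < 12, 2+12 = 14, hence Negative.
(7, 9) — 7 < 9, 7+9 = 16, hence Negative.
(2, 4) — 2 < 4, 2+4 = 6, hence Negative.

Positive, Negative, Negative, Negative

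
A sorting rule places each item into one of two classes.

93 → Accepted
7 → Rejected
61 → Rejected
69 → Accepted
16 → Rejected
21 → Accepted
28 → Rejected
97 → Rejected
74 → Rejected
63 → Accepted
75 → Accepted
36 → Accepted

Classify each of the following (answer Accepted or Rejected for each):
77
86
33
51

Rejected, Rejected, Accepted, Accepted

Checking candidate rules against both groups, what survives is: multiple of 3.
77: Rejected (77 = 3·25 + 2).
86: Rejected (86 = 3·28 + 2).
33: Accepted (33 = 3·11).
51: Accepted (51 = 3·17).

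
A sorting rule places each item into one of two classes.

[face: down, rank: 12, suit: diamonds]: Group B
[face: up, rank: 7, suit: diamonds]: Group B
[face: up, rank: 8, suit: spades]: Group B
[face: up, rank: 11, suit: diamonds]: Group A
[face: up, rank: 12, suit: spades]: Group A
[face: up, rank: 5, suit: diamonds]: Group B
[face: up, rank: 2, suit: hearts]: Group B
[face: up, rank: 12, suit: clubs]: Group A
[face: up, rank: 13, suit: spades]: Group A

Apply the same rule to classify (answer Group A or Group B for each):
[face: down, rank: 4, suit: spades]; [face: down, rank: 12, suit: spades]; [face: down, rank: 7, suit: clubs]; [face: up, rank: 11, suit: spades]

One predicate separates the groups cleanly: face is up AND rank ≥ 11.

Group B, Group B, Group B, Group A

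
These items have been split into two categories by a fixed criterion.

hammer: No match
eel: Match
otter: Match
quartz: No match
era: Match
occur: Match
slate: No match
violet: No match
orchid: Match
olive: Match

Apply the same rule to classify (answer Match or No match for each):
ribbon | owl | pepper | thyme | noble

The distinguishing property — starts with a vowel — holds for all the 'Match' cases and none of the 'No match' cases.
ribbon — starts with 'r', hence No match.
owl — starts with 'o', hence Match.
pepper — starts with 'p', hence No match.
thyme — starts with 't', hence No match.
noble — starts with 'n', hence No match.

No match, Match, No match, No match, No match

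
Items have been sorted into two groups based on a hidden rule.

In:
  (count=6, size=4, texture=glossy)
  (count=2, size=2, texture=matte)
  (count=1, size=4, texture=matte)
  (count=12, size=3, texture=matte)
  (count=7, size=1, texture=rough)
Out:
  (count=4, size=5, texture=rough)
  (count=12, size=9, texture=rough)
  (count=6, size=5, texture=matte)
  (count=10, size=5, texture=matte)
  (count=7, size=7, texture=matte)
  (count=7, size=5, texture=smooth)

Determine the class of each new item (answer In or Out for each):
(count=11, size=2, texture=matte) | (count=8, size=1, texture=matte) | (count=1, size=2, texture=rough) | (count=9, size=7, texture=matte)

In, In, In, Out

The pattern is that an item is 'In' exactly when: size ≤ 4.
(count=11, size=2, texture=matte): size = 2, qualifies → In. (count=8, size=1, texture=matte): size = 1, qualifies → In. (count=1, size=2, texture=rough): size = 2, qualifies → In. (count=9, size=7, texture=matte): size = 7, does not satisfy this → Out.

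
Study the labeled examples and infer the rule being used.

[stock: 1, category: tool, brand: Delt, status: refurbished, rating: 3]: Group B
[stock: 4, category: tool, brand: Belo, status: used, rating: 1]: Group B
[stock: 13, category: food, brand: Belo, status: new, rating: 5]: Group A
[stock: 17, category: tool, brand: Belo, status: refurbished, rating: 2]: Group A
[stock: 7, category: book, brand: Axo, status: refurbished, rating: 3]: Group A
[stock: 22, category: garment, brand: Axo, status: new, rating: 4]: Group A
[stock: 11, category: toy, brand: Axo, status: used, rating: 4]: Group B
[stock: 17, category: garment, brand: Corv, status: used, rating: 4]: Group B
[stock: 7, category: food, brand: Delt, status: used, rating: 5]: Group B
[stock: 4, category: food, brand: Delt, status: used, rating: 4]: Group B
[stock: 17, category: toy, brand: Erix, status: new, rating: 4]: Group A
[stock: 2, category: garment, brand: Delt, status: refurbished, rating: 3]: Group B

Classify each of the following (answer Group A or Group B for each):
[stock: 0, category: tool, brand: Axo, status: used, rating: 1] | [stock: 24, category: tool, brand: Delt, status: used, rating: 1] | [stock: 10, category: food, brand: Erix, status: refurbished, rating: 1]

Group B, Group B, Group A

The simplest hypothesis consistent with all the labels is: status is not used AND stock ≥ 4.
[stock: 0, category: tool, brand: Axo, status: used, rating: 1] → status is used, stock = 0 → Group B. [stock: 24, category: tool, brand: Delt, status: used, rating: 1] → status is used, stock = 24 → Group B. [stock: 10, category: food, brand: Erix, status: refurbished, rating: 1] → status is refurbished, stock = 10 → Group A.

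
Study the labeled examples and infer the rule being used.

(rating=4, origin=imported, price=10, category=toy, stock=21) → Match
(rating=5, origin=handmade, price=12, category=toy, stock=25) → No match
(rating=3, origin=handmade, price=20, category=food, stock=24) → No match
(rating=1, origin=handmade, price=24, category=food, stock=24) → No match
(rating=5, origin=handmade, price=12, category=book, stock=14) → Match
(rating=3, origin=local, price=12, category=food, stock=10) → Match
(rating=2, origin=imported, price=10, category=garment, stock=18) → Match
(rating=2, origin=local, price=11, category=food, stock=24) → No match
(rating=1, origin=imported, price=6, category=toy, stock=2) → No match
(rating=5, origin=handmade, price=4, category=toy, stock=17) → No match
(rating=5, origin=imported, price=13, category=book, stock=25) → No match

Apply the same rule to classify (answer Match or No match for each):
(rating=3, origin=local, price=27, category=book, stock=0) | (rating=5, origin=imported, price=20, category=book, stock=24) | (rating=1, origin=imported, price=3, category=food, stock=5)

The classifier is using: stock ≤ 21 AND price ≥ 10.
(rating=3, origin=local, price=27, category=book, stock=0) — stock = 0, price = 27, hence Match. (rating=5, origin=imported, price=20, category=book, stock=24) — stock = 24, price = 20, hence No match. (rating=1, origin=imported, price=3, category=food, stock=5) — stock = 5, price = 3, hence No match.

Match, No match, No match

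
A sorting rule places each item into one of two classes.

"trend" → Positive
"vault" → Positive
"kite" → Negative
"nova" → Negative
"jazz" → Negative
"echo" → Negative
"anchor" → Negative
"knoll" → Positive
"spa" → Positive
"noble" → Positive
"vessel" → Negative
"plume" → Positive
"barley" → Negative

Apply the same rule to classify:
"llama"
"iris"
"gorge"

Positive, Negative, Positive

The pattern is that an item is 'Positive' exactly when: odd length.
"llama": length 5 — satisfies this, so Positive. "iris": length 4 — does not satisfy this, so Negative. "gorge": length 5 — satisfies this, so Positive.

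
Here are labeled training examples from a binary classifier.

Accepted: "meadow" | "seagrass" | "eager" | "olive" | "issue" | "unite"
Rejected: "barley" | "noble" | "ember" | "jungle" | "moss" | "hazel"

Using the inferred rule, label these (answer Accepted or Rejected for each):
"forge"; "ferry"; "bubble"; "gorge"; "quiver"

Rejected, Rejected, Rejected, Rejected, Accepted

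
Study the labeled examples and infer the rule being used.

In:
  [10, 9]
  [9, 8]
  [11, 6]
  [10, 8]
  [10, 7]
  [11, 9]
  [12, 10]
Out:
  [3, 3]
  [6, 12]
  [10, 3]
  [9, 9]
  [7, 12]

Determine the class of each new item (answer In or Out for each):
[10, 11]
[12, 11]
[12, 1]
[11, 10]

Rule: first > second AND sum ≥ 17. This holds for each 'In' example and fails for each 'Out' one.
[10, 11]: 10 < 11, 10+11 = 21, does not pass → Out. [12, 11]: 12 > 11, 12+11 = 23, has this property → In. [12, 1]: 12 > 1, 12+1 = 13, does not pass → Out. [11, 10]: 11 > 10, 11+10 = 21, has this property → In.

Out, In, Out, In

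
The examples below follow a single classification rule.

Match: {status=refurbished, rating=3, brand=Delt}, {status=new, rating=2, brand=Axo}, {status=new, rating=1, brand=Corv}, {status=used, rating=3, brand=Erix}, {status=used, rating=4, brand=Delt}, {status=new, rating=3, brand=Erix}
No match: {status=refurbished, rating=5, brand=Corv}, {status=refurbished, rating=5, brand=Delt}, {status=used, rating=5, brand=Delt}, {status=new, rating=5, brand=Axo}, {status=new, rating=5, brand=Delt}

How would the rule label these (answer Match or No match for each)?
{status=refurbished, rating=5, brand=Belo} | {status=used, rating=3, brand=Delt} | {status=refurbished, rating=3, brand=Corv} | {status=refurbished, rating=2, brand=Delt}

No match, Match, Match, Match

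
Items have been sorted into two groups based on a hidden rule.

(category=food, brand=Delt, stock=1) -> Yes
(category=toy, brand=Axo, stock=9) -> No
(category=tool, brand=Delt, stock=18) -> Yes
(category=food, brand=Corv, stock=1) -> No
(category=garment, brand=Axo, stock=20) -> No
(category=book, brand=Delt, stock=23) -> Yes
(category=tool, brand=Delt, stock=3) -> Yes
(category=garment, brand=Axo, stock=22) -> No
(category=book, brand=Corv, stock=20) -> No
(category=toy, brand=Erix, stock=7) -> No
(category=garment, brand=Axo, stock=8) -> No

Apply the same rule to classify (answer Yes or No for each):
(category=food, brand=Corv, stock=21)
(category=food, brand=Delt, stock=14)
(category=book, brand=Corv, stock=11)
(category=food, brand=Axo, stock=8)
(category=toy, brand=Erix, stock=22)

No, Yes, No, No, No

Comparing the two groups points to one rule — brand is Delt.
No: (category=food, brand=Corv, stock=21), since brand is Corv. Yes: (category=food, brand=Delt, stock=14), since brand is Delt. No: (category=book, brand=Corv, stock=11), since brand is Corv. No: (category=food, brand=Axo, stock=8), since brand is Axo. No: (category=toy, brand=Erix, stock=22), since brand is Erix.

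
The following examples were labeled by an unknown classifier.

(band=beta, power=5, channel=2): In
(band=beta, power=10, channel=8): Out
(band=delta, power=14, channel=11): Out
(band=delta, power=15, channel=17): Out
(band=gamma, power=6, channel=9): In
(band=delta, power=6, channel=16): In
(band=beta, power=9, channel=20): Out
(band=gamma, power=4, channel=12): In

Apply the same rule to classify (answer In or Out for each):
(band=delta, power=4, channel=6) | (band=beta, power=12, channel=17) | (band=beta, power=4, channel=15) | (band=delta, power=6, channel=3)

Every 'In' example satisfies: power ≤ 6. None of the 'Out' examples do.
(band=delta, power=4, channel=6): power = 4, matches → In. (band=beta, power=12, channel=17): power = 12, doesn't match → Out. (band=beta, power=4, channel=15): power = 4, matches → In. (band=delta, power=6, channel=3): power = 6, matches → In.

In, Out, In, In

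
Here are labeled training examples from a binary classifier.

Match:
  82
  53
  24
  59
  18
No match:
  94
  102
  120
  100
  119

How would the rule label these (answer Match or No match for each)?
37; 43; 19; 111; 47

Match, Match, Match, No match, Match

A rule that fits every label: at most 82 — true of each 'Match' example, false of each 'No match' one.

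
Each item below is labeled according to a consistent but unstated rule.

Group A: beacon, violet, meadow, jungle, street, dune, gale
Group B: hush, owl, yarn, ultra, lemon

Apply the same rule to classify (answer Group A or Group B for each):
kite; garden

Every 'Group A' example satisfies: even length AND contains 'e'. None of the 'Group B' examples do.
kite: length 4, has 'e', satisfies this → Group A. garden: length 6, has 'e', satisfies this → Group A.

Group A, Group A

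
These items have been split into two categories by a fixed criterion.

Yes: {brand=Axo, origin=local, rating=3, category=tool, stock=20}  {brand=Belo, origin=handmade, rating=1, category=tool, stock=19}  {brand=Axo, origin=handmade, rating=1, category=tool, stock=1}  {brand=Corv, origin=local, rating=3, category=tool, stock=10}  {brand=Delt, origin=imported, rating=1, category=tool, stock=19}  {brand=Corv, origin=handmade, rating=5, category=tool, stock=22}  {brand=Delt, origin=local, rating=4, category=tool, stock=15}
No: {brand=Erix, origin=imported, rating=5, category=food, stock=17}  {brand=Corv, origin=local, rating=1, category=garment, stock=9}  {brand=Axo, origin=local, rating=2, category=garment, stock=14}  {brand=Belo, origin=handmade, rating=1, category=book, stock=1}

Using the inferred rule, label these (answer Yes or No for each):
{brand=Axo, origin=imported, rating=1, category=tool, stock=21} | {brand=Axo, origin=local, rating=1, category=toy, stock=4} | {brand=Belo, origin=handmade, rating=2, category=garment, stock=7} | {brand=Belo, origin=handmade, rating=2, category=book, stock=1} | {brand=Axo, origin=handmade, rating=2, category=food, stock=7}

Yes, No, No, No, No

Comparing the two groups points to one rule — category is tool.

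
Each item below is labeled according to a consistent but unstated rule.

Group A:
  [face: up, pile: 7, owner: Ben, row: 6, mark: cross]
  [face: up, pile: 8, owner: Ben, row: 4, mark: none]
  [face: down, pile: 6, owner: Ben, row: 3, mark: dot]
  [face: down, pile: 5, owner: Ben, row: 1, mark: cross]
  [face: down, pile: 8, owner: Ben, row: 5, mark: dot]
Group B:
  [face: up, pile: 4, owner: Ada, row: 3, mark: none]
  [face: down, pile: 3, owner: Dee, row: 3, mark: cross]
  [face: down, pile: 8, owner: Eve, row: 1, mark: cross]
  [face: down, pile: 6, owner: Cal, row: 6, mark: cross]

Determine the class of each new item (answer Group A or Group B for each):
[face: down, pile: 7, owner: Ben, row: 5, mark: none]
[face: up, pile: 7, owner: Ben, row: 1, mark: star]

Group A, Group A

A rule that fits every label: owner is Ben — true of each 'Group A' example, false of each 'Group B' one.
[face: down, pile: 7, owner: Ben, row: 5, mark: none]: owner is Ben, meets the rule → Group A.
[face: up, pile: 7, owner: Ben, row: 1, mark: star]: owner is Ben, meets the rule → Group A.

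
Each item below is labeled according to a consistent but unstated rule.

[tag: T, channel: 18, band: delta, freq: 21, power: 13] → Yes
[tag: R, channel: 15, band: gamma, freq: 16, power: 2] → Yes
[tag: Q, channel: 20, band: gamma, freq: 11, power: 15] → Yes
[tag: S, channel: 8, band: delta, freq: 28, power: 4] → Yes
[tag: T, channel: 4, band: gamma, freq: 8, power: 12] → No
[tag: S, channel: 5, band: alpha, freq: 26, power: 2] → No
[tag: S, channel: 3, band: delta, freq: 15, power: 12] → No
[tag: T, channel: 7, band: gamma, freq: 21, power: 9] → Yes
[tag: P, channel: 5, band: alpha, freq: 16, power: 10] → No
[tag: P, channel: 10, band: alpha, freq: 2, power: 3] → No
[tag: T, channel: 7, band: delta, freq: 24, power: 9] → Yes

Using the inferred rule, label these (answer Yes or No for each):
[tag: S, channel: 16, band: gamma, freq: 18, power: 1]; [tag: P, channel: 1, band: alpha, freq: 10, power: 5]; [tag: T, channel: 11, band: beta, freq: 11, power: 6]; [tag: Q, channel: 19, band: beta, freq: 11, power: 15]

Yes, No, Yes, Yes

The classifier is using: freq ≥ 8 AND channel ≥ 7.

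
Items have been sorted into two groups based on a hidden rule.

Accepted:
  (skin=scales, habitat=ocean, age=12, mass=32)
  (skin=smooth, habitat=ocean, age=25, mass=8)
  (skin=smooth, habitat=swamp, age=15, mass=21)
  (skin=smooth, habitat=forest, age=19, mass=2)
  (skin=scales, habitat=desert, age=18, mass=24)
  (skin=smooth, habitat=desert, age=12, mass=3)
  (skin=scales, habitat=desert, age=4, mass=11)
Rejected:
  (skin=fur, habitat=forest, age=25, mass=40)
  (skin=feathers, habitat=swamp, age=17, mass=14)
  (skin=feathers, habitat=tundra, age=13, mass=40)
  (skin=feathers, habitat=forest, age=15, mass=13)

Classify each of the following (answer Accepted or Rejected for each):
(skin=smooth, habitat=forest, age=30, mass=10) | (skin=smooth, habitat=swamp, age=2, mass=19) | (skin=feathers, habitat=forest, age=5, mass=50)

A rule that fits every label: skin is scales OR skin is smooth — true of each 'Accepted' example, false of each 'Rejected' one.
(skin=smooth, habitat=forest, age=30, mass=10): skin is smooth, has this property → Accepted.
(skin=smooth, habitat=swamp, age=2, mass=19): skin is smooth, has this property → Accepted.
(skin=feathers, habitat=forest, age=5, mass=50): skin is feathers, doesn't qualify → Rejected.

Accepted, Accepted, Rejected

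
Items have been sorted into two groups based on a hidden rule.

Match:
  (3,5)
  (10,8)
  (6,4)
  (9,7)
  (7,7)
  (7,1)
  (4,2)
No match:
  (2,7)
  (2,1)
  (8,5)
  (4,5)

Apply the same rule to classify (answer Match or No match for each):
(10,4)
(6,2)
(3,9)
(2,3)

Match, Match, Match, No match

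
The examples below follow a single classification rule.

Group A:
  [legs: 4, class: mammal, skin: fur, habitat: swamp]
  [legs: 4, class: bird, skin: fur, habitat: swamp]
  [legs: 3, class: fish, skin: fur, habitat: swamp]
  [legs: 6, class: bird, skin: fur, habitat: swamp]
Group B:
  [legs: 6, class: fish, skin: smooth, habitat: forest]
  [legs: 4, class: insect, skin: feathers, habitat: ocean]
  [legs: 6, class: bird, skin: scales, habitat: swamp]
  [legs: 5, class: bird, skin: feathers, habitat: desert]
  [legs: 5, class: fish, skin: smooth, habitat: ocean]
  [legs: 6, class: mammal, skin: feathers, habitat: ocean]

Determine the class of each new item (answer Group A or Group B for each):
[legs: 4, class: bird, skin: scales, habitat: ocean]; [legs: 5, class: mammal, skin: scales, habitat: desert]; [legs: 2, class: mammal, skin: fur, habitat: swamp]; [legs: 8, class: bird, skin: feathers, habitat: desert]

Group B, Group B, Group A, Group B

One predicate separates the groups cleanly: skin is fur.
[legs: 4, class: bird, skin: scales, habitat: ocean] → skin is scales → Group B. [legs: 5, class: mammal, skin: scales, habitat: desert] → skin is scales → Group B. [legs: 2, class: mammal, skin: fur, habitat: swamp] → skin is fur → Group A. [legs: 8, class: bird, skin: feathers, habitat: desert] → skin is feathers → Group B.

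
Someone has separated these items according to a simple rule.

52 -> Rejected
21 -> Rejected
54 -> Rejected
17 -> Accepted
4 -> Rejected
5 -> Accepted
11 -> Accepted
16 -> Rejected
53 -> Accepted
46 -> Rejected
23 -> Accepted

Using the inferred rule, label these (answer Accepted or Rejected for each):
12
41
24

The common property of the 'Accepted' items is: prime. No 'Rejected' item has it.
12 — 12 = 2·6, hence Rejected.
41 — 41 is prime, hence Accepted.
24 — 24 = 2·12, hence Rejected.

Rejected, Accepted, Rejected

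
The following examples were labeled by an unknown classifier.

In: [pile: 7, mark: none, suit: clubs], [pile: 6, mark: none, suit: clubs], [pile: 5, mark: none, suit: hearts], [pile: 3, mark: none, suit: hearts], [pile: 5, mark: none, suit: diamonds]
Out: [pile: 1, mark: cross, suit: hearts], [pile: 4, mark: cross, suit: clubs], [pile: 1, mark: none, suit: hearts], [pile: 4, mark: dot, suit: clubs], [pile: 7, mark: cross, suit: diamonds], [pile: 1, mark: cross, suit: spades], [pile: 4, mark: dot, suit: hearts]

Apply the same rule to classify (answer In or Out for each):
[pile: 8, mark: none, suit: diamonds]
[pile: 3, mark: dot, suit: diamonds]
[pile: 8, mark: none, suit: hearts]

In, Out, In

The pattern is that an item is 'In' exactly when: mark is none AND pile ≥ 3.
[pile: 8, mark: none, suit: diamonds] — mark is none, pile = 8, hence In. [pile: 3, mark: dot, suit: diamonds] — mark is dot, pile = 3, hence Out. [pile: 8, mark: none, suit: hearts] — mark is none, pile = 8, hence In.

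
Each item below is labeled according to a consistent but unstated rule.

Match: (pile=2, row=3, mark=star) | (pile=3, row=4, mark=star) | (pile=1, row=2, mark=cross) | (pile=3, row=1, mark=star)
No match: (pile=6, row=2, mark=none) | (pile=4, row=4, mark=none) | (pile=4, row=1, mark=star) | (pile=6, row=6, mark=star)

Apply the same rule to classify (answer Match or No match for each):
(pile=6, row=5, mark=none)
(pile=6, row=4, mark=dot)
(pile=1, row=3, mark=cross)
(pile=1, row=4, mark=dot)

No match, No match, Match, Match

Rule: pile ≤ 3. This holds for each 'Match' example and fails for each 'No match' one.
(pile=6, row=5, mark=none): pile = 6 — does not pass, so No match.
(pile=6, row=4, mark=dot): pile = 6 — does not pass, so No match.
(pile=1, row=3, mark=cross): pile = 1 — matches, so Match.
(pile=1, row=4, mark=dot): pile = 1 — matches, so Match.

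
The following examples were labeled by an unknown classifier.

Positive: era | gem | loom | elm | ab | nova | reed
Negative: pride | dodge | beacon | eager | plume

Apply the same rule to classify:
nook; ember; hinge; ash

Positive, Negative, Negative, Positive

The distinguishing property — length ≤ 4 — holds for all the 'Positive' cases and none of the 'Negative' cases.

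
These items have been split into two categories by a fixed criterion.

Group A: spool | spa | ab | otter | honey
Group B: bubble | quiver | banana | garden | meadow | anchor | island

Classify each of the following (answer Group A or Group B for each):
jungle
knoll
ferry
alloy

Group B, Group A, Group A, Group A

The rule appears to be: length ≤ 5.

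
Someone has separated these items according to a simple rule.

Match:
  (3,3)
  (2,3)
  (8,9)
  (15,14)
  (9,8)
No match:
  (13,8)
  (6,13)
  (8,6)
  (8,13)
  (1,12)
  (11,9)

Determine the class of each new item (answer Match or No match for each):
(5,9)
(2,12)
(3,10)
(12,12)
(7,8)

No match, No match, No match, Match, Match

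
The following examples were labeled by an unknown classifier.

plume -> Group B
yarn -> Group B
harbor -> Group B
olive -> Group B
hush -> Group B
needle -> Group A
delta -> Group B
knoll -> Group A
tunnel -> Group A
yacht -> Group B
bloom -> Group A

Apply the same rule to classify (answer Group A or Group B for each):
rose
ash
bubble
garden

The classifier is using: has a double letter.
Group B: rose, since no doubled letter. Group B: ash, since no doubled letter. Group A: bubble, since 'bb' doubled. Group B: garden, since no doubled letter.

Group B, Group B, Group A, Group B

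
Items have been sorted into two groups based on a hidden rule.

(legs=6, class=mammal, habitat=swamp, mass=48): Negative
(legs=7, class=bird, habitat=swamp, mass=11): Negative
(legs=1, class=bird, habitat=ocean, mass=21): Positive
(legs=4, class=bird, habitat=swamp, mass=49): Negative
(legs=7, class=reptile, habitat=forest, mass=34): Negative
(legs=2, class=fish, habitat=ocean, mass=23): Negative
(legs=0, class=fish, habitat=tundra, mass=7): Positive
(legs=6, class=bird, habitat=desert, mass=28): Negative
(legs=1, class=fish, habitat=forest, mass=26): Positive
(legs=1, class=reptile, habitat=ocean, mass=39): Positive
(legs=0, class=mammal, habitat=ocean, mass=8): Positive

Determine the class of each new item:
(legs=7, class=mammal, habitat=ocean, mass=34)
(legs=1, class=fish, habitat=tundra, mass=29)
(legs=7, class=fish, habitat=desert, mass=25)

Negative, Positive, Negative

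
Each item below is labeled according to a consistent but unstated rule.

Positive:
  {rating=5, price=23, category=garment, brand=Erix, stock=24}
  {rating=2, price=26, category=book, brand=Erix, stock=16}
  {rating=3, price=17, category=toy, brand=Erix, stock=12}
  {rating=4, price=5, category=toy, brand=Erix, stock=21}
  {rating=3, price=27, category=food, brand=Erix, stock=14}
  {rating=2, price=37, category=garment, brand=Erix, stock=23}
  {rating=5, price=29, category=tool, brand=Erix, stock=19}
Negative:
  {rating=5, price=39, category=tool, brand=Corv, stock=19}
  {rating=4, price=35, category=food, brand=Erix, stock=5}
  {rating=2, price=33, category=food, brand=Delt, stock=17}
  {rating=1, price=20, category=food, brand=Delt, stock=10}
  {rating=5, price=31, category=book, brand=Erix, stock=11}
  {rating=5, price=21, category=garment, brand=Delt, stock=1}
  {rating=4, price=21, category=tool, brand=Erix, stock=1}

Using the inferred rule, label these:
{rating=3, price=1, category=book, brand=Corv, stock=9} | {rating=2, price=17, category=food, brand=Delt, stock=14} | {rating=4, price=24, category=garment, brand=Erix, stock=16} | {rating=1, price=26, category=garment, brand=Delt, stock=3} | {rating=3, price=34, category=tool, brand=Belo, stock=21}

The common property of the 'Positive' items is: brand is Erix AND stock ≥ 12. No 'Negative' item has it.
{rating=3, price=1, category=book, brand=Corv, stock=9} → brand is Corv, stock = 9 → Negative. {rating=2, price=17, category=food, brand=Delt, stock=14} → brand is Delt, stock = 14 → Negative. {rating=4, price=24, category=garment, brand=Erix, stock=16} → brand is Erix, stock = 16 → Positive. {rating=1, price=26, category=garment, brand=Delt, stock=3} → brand is Delt, stock = 3 → Negative. {rating=3, price=34, category=tool, brand=Belo, stock=21} → brand is Belo, stock = 21 → Negative.

Negative, Negative, Positive, Negative, Negative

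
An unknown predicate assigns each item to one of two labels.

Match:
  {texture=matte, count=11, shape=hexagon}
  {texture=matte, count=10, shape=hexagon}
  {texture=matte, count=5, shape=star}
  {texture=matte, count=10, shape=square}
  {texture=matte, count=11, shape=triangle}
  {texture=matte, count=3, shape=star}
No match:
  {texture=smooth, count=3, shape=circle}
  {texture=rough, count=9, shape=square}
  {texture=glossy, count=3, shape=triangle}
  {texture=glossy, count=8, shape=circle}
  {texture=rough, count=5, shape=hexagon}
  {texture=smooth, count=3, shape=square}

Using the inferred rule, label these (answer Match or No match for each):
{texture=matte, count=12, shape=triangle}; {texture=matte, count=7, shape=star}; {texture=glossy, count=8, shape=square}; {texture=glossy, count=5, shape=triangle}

Match, Match, No match, No match

The simplest hypothesis consistent with all the labels is: texture is matte.
Match: {texture=matte, count=12, shape=triangle}, since texture is matte. Match: {texture=matte, count=7, shape=star}, since texture is matte. No match: {texture=glossy, count=8, shape=square}, since texture is glossy. No match: {texture=glossy, count=5, shape=triangle}, since texture is glossy.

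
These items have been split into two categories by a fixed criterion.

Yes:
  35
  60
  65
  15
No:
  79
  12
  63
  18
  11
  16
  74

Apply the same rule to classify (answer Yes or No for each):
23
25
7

Every 'Yes' example satisfies: multiple of 5. None of the 'No' examples do.
23: No (23 = 5·4 + 3).
25: Yes (25 = 5·5).
7: No (7 = 5·1 + 2).

No, Yes, No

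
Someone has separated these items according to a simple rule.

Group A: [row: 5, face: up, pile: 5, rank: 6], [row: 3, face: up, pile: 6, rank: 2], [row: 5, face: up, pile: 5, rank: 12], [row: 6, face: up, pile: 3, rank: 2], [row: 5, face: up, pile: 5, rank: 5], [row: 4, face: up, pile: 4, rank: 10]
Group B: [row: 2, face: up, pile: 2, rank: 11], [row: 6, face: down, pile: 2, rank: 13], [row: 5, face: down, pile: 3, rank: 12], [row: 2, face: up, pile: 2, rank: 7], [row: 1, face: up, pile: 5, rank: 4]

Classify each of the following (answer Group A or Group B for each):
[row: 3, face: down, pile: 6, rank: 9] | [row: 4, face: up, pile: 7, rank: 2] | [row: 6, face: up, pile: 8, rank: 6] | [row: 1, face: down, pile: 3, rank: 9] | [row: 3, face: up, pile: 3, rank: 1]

Group B, Group A, Group A, Group B, Group A

A rule that fits every label: face is up AND row ≥ 3 — true of each 'Group A' example, false of each 'Group B' one.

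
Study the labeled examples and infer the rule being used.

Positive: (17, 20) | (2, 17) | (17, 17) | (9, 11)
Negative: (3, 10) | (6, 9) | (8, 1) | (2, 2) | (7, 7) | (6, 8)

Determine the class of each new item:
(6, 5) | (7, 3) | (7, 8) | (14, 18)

The distinguishing property — sum ≥ 19 — holds for all the 'Positive' cases and none of the 'Negative' cases.
(6, 5): 6+5 = 11 — lacks this property, so Negative. (7, 3): 7+3 = 10 — lacks this property, so Negative. (7, 8): 7+8 = 15 — lacks this property, so Negative. (14, 18): 14+18 = 32 — meets the rule, so Positive.

Negative, Negative, Negative, Positive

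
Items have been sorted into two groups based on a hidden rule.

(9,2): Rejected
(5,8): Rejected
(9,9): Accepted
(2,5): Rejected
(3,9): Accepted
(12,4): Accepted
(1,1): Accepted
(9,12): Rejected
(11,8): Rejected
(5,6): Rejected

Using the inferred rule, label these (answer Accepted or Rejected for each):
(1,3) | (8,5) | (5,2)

A rule that fits every label: sum is even — true of each 'Accepted' example, false of each 'Rejected' one.
Accepted: (1,3), since 1+3 = 4. Rejected: (8,5), since 8+5 = 13. Rejected: (5,2), since 5+2 = 7.

Accepted, Rejected, Rejected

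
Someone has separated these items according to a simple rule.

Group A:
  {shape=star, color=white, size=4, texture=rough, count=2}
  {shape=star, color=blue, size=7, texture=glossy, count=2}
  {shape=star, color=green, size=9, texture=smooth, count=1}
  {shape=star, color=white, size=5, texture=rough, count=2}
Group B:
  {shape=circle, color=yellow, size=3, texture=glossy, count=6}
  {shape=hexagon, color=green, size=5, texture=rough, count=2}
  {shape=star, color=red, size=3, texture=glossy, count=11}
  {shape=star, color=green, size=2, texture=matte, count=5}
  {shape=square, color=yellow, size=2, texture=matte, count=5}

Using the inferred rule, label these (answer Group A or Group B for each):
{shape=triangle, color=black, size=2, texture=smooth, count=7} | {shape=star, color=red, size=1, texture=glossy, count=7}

Group B, Group B

All 'Group A' examples share one property — shape is star AND size ≥ 4 — and every 'Group B' example lacks it.
{shape=triangle, color=black, size=2, texture=smooth, count=7}: shape is triangle, size = 2, does not fit → Group B. {shape=star, color=red, size=1, texture=glossy, count=7}: shape is star, size = 1, does not fit → Group B.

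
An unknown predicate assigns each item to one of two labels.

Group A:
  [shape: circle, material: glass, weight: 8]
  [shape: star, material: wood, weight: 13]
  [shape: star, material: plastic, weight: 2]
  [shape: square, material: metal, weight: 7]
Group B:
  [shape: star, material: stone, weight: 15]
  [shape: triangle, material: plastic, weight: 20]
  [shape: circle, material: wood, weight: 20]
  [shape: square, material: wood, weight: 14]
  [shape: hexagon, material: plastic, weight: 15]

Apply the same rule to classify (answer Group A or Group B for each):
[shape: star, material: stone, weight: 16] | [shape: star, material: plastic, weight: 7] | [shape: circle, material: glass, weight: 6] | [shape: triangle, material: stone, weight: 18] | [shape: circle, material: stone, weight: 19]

Group B, Group A, Group A, Group B, Group B

Rule: weight ≤ 13. This holds for each 'Group A' example and fails for each 'Group B' one.
[shape: star, material: stone, weight: 16]: weight = 16 — fails this test, so Group B. [shape: star, material: plastic, weight: 7]: weight = 7 — matches, so Group A. [shape: circle, material: glass, weight: 6]: weight = 6 — matches, so Group A. [shape: triangle, material: stone, weight: 18]: weight = 18 — fails this test, so Group B. [shape: circle, material: stone, weight: 19]: weight = 19 — fails this test, so Group B.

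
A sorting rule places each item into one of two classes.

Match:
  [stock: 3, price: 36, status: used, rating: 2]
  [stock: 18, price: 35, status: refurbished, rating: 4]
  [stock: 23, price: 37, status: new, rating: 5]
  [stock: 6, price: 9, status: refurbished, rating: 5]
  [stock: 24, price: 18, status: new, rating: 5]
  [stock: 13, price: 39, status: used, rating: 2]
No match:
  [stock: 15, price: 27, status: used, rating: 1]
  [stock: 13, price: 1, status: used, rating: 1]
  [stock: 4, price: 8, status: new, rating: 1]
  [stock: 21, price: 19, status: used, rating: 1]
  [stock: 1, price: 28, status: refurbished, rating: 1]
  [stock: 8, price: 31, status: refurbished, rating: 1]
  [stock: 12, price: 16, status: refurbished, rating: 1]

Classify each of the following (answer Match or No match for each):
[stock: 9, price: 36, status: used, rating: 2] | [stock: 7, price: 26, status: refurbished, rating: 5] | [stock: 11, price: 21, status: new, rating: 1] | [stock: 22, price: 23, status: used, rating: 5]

The pattern is that an item is 'Match' exactly when: rating ≥ 2.
[stock: 9, price: 36, status: used, rating: 2] → rating = 2 → Match.
[stock: 7, price: 26, status: refurbished, rating: 5] → rating = 5 → Match.
[stock: 11, price: 21, status: new, rating: 1] → rating = 1 → No match.
[stock: 22, price: 23, status: used, rating: 5] → rating = 5 → Match.

Match, Match, No match, Match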